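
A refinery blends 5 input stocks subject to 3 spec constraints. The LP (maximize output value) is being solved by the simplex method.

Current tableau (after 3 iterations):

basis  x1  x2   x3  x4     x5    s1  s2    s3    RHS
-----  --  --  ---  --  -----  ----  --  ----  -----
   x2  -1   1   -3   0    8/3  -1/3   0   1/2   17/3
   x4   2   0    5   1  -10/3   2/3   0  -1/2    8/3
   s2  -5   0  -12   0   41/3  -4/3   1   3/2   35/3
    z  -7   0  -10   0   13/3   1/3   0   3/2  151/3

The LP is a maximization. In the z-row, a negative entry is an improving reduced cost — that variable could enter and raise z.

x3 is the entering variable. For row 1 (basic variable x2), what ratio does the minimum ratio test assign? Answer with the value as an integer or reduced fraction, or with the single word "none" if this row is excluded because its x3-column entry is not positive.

none

The x3 entry in row 1 is -3 ≤ 0, so this row gives no ratio.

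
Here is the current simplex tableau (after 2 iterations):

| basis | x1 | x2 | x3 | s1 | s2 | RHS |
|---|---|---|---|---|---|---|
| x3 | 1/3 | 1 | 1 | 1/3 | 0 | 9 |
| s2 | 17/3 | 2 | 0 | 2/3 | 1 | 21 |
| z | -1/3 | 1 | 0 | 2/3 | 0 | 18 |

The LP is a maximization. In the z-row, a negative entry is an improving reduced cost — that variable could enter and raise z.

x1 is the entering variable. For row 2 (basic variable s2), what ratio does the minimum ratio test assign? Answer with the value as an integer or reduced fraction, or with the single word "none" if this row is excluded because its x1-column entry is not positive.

63/17

Ratio = RHS / (x1 entry) = 21 / (17/3) = 63/17.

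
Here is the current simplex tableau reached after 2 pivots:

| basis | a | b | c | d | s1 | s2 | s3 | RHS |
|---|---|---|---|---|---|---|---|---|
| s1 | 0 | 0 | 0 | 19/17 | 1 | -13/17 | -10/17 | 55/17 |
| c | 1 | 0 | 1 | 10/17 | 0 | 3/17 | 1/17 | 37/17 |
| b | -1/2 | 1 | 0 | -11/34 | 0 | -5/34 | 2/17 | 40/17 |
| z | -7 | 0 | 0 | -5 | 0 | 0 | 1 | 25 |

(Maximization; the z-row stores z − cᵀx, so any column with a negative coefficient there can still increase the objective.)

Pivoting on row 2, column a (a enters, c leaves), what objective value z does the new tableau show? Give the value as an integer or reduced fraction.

Minimum ratio for a: (37/17)/1 = 37/17.
z changes by −(z-row coeff of a)·ratio = −(-7)·(37/17) = 259/17.
New z = 25 + (259/17) = 684/17.

684/17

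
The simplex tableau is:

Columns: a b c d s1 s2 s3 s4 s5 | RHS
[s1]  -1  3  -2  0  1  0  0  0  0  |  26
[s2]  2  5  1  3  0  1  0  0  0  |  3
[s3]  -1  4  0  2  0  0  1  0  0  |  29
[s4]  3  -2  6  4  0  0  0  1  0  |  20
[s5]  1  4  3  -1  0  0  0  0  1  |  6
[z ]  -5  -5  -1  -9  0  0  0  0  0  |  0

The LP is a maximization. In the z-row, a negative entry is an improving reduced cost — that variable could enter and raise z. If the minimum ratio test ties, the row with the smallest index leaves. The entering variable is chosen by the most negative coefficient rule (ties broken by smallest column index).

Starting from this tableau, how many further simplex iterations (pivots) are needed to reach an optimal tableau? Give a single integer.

1

pivot: d in, s2 out → z = 9
No improving column remains; optimal.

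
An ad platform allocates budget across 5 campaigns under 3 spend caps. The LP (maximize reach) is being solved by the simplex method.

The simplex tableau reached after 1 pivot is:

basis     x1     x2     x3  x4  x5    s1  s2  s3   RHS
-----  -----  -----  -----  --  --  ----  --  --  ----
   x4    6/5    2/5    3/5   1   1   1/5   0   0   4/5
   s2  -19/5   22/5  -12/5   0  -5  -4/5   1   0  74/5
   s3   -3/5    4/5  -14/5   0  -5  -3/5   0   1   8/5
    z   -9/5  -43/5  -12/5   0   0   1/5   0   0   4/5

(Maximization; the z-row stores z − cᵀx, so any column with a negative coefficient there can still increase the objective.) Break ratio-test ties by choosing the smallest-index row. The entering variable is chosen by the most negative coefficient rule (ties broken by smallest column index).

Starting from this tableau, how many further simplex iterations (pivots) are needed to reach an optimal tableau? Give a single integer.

1

pivot: x2 in, x4 out → z = 18
No improving column remains; optimal.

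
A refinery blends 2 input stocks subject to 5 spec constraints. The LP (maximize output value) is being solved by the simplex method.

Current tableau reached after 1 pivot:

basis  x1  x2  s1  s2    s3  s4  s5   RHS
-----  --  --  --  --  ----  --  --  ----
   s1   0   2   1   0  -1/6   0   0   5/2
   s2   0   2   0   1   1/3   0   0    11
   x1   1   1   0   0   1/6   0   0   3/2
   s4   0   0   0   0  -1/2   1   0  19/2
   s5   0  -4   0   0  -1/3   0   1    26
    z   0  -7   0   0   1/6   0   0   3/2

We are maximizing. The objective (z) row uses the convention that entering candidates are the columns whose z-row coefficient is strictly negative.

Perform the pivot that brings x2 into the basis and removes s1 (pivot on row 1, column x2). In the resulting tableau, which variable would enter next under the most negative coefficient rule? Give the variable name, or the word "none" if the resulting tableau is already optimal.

s3

Pivot element 2. New z-row = old z-row − (-7)·(row 1/2).
Updated z-row coefficients: x1: 0, x2: 0, s1: 7/2, s2: 0, s3: -5/12, s4: 0, s5: 0.
The most negative is -5/12 in column s3, so s3 would enter next.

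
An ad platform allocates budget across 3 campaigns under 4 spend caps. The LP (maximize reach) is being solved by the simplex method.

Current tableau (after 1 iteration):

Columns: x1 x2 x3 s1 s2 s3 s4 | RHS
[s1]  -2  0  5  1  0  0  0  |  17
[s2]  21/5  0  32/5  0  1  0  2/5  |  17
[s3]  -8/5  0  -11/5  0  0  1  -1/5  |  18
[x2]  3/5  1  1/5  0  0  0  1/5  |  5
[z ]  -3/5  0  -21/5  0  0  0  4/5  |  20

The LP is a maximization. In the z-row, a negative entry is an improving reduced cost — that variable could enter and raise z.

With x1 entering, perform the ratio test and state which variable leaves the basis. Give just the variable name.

Ratios: row 1 (s1): entry -2 ≤ 0, skip; row 2 (s2): 17/(21/5) = 85/21; row 3 (s3): entry -8/5 ≤ 0, skip; row 4 (x2): 5/(3/5) = 25/3.
Minimum ratio 85/21 is in the s2 row, so s2 leaves.

s2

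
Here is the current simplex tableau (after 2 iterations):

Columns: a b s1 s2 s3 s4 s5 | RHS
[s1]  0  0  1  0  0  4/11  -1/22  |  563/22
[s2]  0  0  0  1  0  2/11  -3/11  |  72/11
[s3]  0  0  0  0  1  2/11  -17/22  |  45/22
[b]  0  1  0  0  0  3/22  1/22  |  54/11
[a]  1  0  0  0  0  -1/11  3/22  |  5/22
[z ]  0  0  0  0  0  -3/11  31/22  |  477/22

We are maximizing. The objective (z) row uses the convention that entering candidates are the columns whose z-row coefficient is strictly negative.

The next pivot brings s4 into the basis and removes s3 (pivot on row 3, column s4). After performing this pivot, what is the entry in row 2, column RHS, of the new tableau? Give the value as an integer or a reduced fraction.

Pivot element is row 3, column s4: 2/11.
Normalize row 3: new (row 3, RHS) = (45/22)/(2/11) = 45/4.
row 2 ← row 2 − (2/11)·(new row 3): 72/11 − (2/11)·(45/4) = 9/2.

9/2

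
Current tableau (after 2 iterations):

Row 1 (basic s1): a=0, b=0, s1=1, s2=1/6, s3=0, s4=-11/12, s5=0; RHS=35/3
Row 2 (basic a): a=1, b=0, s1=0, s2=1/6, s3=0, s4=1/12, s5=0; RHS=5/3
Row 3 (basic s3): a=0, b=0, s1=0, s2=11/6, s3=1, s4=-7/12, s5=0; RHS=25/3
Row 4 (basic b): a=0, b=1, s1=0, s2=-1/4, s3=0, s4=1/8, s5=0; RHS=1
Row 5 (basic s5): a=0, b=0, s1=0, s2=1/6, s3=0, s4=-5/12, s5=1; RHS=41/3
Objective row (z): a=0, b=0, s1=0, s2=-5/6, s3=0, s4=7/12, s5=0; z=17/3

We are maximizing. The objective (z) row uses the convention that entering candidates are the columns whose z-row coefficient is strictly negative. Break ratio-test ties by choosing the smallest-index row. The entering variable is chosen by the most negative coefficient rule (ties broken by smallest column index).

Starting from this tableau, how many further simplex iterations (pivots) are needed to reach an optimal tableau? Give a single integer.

pivot: s2 in, s3 out → z = 104/11
No improving column remains; optimal.

1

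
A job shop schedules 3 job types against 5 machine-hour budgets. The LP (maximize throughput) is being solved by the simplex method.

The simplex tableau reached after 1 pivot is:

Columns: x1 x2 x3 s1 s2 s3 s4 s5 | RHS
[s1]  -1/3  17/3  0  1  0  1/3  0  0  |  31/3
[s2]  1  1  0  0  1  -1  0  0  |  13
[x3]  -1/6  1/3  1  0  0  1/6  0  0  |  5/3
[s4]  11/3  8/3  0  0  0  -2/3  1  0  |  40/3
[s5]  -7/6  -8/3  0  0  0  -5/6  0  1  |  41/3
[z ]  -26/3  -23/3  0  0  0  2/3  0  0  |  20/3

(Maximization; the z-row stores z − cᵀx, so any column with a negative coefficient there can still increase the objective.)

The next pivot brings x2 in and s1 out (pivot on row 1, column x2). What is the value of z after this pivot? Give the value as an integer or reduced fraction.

351/17

Minimum ratio for x2: (31/3)/(17/3) = 31/17.
z changes by −(z-row coeff of x2)·ratio = −(-23/3)·(31/17) = 713/51.
New z = 20/3 + (713/51) = 351/17.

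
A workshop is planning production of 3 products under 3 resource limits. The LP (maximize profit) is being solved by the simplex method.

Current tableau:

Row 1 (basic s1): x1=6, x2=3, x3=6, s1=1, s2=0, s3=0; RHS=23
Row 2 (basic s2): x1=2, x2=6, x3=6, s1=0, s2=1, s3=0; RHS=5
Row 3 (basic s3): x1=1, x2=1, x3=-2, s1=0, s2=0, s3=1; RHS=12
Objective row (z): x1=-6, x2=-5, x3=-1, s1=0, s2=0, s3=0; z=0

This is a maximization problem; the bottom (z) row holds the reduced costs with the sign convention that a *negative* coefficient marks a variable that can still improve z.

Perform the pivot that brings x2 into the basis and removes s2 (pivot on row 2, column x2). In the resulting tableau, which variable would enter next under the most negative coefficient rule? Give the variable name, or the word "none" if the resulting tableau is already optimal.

x1

Pivot element 6. New z-row = old z-row − (-5)·(row 2/6).
Updated z-row coefficients: x1: -13/3, x2: 0, x3: 4, s1: 0, s2: 5/6, s3: 0.
The most negative is -13/3 in column x1, so x1 would enter next.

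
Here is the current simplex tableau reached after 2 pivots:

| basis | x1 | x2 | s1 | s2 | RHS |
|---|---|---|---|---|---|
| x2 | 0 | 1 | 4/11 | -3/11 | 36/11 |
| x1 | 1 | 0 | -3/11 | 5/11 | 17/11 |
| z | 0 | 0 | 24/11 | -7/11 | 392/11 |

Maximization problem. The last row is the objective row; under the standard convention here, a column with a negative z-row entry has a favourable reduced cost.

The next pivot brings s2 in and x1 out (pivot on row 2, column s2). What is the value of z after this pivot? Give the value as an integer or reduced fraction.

189/5

Minimum ratio for s2: (17/11)/(5/11) = 17/5.
z changes by −(z-row coeff of s2)·ratio = −(-7/11)·(17/5) = 119/55.
New z = 392/11 + (119/55) = 189/5.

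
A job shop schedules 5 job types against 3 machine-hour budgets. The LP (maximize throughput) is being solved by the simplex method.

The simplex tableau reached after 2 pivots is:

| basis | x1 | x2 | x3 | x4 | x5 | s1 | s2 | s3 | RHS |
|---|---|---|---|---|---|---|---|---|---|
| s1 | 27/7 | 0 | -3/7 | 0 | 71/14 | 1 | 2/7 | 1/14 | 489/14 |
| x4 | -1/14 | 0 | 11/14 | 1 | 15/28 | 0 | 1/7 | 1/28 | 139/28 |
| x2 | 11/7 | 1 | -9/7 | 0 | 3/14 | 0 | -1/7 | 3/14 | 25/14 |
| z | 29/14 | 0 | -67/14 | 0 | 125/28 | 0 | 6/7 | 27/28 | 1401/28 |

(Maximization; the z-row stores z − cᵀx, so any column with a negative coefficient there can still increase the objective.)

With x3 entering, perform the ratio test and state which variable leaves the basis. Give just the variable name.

x4

Ratios: row 1 (s1): entry -3/7 ≤ 0, skip; row 2 (x4): (139/28)/(11/14) = 139/22; row 3 (x2): entry -9/7 ≤ 0, skip.
Minimum ratio 139/22 is in the x4 row, so x4 leaves.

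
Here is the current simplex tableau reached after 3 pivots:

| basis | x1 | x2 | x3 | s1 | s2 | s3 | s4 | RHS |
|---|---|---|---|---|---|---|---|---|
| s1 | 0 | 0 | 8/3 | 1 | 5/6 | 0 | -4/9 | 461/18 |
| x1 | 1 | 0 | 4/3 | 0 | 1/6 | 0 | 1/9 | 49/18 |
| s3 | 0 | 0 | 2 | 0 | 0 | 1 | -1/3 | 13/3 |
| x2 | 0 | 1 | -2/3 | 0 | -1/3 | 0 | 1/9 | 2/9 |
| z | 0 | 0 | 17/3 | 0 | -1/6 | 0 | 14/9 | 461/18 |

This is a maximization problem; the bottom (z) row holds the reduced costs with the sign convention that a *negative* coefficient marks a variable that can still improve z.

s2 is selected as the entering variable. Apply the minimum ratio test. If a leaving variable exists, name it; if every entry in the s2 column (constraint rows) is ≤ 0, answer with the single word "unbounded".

Ratios: row 1 (s1): (461/18)/(5/6) = 461/15; row 2 (x1): (49/18)/(1/6) = 49/3; row 3 (s3): entry 0 ≤ 0, skip; row 4 (x2): entry -1/3 ≤ 0, skip.
Minimum ratio is in the x1 row, so x1 leaves.

x1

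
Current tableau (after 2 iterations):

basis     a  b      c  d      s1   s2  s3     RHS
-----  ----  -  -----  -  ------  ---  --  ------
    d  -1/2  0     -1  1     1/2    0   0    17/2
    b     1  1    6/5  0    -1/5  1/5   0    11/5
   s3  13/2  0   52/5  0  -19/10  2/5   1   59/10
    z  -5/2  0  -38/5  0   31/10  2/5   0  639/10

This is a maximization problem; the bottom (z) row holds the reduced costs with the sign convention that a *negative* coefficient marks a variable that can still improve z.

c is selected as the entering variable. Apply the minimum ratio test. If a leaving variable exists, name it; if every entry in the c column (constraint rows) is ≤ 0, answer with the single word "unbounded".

Ratios: row 1 (d): entry -1 ≤ 0, skip; row 2 (b): (11/5)/(6/5) = 11/6; row 3 (s3): (59/10)/(52/5) = 59/104.
Minimum ratio is in the s3 row, so s3 leaves.

s3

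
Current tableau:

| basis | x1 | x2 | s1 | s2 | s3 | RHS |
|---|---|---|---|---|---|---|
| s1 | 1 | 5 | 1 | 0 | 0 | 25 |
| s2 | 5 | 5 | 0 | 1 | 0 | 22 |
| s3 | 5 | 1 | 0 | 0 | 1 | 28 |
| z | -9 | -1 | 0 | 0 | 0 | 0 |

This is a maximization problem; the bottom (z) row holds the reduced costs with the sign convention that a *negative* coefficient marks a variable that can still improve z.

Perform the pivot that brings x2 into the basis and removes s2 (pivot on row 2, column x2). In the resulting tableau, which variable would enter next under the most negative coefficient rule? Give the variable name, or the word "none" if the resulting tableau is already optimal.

x1

Pivot element 5. New z-row = old z-row − (-1)·(row 2/5).
Updated z-row coefficients: x1: -8, x2: 0, s1: 0, s2: 1/5, s3: 0.
The most negative is -8 in column x1, so x1 would enter next.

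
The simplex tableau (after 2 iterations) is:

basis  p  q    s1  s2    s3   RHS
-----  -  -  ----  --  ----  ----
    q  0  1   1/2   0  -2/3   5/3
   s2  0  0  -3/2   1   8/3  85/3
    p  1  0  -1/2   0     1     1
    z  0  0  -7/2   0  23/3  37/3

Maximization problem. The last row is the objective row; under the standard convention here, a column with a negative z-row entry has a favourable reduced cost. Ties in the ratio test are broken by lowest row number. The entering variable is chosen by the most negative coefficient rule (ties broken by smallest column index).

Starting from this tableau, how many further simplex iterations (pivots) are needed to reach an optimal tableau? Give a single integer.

1

pivot: s1 in, q out → z = 24
No improving column remains; optimal.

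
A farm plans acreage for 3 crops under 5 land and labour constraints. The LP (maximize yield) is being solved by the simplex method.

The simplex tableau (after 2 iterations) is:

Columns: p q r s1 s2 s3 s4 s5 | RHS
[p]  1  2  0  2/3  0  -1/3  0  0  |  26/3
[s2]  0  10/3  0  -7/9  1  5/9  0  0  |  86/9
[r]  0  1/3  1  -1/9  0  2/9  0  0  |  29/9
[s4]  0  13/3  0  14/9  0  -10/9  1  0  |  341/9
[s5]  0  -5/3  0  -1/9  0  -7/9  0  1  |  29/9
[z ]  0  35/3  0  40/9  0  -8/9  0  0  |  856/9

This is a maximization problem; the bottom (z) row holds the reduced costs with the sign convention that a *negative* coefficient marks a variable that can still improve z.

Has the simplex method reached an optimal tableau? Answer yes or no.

no

Column s3 has objective-row coefficient -8/9, which is negative; an improving pivot exists, so not yet optimal.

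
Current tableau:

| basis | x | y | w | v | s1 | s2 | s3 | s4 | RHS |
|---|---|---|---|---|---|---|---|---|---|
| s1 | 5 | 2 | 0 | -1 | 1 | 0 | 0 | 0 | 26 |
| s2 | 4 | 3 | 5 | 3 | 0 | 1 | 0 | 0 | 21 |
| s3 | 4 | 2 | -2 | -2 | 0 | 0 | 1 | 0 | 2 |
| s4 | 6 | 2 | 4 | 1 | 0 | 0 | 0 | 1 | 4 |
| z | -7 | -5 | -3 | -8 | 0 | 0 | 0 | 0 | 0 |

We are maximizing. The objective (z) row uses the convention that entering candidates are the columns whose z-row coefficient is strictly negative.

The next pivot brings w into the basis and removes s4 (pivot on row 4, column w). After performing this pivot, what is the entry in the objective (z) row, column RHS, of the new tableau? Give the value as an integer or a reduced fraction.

Pivot element is row 4, column w: 4.
Normalize row 4: new (row 4, RHS) = 4/4 = 1.
z-row ← z-row − (-3)·(new row 4): 0 − (-3)·1 = 3.

3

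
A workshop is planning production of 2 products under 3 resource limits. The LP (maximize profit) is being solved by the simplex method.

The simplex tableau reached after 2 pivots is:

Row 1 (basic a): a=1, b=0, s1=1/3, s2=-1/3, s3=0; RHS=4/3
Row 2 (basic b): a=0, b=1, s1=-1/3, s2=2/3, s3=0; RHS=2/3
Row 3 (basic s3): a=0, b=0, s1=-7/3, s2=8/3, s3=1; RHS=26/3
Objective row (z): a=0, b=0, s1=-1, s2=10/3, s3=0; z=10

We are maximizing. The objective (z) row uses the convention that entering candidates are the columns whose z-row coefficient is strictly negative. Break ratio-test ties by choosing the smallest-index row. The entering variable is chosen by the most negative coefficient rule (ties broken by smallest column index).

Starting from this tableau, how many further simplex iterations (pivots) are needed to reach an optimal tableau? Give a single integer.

1

pivot: s1 in, a out → z = 14
No improving column remains; optimal.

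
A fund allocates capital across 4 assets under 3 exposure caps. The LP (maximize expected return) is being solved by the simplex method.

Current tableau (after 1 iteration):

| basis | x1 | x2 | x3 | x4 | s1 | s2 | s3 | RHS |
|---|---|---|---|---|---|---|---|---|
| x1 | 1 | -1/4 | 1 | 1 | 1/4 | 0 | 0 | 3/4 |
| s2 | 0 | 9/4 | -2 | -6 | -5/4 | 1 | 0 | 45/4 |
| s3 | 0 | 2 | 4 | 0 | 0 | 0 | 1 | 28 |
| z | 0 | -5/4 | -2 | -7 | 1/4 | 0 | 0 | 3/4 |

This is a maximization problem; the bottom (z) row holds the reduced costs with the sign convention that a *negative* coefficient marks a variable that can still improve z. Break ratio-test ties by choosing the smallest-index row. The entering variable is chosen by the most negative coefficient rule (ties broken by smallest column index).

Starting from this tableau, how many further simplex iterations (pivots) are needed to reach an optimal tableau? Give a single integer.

2

pivot: x4 in, x1 out → z = 6
pivot: x2 in, s3 out → z = 48
No improving column remains; optimal.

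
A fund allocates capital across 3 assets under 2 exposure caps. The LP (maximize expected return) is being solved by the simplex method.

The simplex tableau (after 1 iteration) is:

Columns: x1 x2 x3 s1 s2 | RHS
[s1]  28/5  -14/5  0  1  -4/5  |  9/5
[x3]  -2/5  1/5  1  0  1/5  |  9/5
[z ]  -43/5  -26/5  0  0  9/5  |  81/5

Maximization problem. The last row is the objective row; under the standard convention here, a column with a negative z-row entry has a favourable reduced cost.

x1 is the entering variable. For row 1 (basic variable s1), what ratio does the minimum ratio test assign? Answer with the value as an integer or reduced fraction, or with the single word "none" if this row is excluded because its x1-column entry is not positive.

Ratio = RHS / (x1 entry) = (9/5) / (28/5) = 9/28.

9/28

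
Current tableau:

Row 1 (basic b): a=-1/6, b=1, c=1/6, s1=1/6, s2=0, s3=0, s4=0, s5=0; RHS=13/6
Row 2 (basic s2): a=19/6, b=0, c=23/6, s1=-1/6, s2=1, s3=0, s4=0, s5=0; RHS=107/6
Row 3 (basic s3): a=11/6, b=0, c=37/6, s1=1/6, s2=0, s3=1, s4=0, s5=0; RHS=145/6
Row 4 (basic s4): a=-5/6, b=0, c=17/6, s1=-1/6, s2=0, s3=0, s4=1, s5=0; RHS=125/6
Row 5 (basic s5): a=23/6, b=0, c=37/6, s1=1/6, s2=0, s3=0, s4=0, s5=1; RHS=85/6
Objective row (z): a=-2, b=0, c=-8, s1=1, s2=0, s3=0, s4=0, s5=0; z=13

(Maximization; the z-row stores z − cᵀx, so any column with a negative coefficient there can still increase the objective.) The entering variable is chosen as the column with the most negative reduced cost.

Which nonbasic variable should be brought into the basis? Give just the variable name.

c

Objective-row coefficients: a: -2, b: 0, c: -8, s1: 1, s2: 0, s3: 0, s4: 0, s5: 0.
The most negative is -8 in column c, so c enters.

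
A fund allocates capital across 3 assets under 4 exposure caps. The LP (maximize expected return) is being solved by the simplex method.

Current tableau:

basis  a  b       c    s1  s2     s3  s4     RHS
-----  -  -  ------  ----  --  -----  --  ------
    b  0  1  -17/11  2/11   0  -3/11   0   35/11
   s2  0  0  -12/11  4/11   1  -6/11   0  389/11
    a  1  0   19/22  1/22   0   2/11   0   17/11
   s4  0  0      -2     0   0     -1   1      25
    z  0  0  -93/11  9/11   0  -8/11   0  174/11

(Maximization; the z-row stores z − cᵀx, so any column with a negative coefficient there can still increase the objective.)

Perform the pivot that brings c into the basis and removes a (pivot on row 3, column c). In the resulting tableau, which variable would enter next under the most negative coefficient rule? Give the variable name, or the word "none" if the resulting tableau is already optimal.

none

Pivot element 19/22. New z-row = old z-row − (-93/11)·(row 3/(19/22)).
Updated z-row coefficients: a: 186/19, b: 0, c: 0, s1: 24/19, s2: 0, s3: 20/19, s4: 0.
No coefficient is strictly negative; the tableau after this pivot is optimal.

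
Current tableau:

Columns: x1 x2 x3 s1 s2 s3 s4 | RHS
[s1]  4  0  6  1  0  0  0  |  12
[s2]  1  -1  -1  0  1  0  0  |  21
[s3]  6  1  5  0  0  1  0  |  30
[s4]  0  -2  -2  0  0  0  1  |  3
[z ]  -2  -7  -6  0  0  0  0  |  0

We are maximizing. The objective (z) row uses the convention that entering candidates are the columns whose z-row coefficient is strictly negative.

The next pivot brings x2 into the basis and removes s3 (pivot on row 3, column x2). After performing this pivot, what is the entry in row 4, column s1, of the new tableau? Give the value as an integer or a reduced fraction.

0

Pivot element is row 3, column x2: 1.
Normalize row 3: new (row 3, s1) = 0/1 = 0.
row 4 ← row 4 − (-2)·(new row 3): 0 − (-2)·0 = 0.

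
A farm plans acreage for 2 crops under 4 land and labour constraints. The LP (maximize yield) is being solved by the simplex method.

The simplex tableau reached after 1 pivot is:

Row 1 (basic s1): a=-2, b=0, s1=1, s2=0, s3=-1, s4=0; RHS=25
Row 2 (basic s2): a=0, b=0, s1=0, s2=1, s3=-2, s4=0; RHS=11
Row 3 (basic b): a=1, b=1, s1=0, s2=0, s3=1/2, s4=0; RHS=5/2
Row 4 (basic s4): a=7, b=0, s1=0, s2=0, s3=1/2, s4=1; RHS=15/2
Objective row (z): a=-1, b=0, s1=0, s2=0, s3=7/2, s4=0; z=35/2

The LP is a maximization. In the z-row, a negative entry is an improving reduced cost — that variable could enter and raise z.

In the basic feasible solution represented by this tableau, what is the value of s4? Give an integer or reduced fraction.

15/2

s4 is basic (row 4); its value is the RHS of that row: 15/2.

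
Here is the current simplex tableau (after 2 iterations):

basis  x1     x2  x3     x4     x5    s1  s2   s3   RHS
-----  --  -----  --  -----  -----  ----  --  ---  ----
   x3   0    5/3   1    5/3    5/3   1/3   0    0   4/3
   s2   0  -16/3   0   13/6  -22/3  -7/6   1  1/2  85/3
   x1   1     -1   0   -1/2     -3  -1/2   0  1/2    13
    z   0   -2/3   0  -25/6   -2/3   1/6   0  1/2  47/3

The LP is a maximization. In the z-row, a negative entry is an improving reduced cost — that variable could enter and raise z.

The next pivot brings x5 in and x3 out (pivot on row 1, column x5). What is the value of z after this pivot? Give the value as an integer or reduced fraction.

Minimum ratio for x5: (4/3)/(5/3) = 4/5.
z changes by −(z-row coeff of x5)·ratio = −(-2/3)·(4/5) = 8/15.
New z = 47/3 + (8/15) = 81/5.

81/5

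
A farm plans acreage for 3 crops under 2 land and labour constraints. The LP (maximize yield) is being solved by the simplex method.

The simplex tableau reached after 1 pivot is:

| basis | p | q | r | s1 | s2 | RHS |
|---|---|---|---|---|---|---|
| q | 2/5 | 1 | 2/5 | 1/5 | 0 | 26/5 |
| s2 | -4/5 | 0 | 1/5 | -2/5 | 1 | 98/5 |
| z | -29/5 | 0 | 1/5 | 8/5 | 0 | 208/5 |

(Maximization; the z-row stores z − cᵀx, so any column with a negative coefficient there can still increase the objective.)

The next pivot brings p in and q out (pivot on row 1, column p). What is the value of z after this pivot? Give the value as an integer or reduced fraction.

117

Minimum ratio for p: (26/5)/(2/5) = 13.
z changes by −(z-row coeff of p)·ratio = −(-29/5)·13 = 377/5.
New z = 208/5 + (377/5) = 117.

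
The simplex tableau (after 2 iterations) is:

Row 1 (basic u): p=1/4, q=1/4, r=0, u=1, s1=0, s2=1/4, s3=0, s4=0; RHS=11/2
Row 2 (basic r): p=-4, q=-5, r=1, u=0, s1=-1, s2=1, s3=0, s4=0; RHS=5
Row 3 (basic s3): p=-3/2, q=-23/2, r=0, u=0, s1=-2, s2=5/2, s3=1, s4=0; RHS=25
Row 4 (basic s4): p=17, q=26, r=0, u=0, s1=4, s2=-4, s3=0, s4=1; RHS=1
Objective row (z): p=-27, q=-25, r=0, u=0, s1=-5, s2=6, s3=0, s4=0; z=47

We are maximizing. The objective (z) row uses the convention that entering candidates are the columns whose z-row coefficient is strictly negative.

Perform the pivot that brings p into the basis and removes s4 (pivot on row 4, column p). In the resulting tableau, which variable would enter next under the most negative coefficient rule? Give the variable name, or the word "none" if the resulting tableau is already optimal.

s2

Pivot element 17. New z-row = old z-row − (-27)·(row 4/17).
Updated z-row coefficients: p: 0, q: 277/17, r: 0, u: 0, s1: 23/17, s2: -6/17, s3: 0, s4: 27/17.
The most negative is -6/17 in column s2, so s2 would enter next.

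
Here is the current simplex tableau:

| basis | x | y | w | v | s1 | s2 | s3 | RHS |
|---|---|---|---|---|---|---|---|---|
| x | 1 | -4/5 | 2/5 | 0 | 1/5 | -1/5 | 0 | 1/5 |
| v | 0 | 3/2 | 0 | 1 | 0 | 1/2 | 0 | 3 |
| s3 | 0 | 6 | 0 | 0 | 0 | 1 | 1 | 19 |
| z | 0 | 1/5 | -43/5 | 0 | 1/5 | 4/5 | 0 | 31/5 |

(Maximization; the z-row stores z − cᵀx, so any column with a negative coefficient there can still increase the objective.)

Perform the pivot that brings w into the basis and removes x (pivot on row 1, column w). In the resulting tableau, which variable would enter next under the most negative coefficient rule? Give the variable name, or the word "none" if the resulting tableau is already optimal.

Pivot element 2/5. New z-row = old z-row − (-43/5)·(row 1/(2/5)).
Updated z-row coefficients: x: 43/2, y: -17, w: 0, v: 0, s1: 9/2, s2: -7/2, s3: 0.
The most negative is -17 in column y, so y would enter next.

y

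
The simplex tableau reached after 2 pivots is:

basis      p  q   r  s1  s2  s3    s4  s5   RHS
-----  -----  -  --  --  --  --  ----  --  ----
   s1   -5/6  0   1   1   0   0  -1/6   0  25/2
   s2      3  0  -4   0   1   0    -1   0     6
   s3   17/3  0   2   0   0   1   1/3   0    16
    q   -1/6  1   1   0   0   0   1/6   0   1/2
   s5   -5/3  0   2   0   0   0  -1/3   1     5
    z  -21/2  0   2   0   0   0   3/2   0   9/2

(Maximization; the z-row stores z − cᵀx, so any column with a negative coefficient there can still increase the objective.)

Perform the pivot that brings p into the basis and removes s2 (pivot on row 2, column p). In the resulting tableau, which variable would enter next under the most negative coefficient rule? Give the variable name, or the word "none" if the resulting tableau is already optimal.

r

Pivot element 3. New z-row = old z-row − (-21/2)·(row 2/3).
Updated z-row coefficients: p: 0, q: 0, r: -12, s1: 0, s2: 7/2, s3: 0, s4: -2, s5: 0.
The most negative is -12 in column r, so r would enter next.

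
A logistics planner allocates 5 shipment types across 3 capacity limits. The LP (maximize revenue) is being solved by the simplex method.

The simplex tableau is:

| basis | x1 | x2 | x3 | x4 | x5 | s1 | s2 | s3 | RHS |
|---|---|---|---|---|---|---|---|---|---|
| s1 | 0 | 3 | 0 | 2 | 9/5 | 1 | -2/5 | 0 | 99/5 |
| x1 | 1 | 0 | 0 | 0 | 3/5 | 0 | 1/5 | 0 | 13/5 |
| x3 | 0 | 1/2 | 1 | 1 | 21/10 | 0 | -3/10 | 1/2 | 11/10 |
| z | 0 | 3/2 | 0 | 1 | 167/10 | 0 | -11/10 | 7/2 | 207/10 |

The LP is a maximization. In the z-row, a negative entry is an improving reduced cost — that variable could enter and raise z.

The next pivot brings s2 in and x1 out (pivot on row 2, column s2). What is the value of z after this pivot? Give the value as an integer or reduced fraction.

35

Minimum ratio for s2: (13/5)/(1/5) = 13.
z changes by −(z-row coeff of s2)·ratio = −(-11/10)·13 = 143/10.
New z = 207/10 + (143/10) = 35.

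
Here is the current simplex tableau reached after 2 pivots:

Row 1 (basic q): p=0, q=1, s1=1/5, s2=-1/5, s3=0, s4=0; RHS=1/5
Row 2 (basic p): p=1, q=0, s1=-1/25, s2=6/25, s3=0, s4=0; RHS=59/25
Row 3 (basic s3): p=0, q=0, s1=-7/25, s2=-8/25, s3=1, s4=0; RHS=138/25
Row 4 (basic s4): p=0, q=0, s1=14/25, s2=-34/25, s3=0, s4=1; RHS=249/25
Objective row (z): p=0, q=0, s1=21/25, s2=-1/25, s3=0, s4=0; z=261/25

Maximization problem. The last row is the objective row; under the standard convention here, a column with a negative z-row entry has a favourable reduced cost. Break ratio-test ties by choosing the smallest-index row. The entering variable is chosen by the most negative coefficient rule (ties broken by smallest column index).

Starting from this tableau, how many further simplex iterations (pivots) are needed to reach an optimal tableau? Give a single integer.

pivot: s2 in, p out → z = 65/6
No improving column remains; optimal.

1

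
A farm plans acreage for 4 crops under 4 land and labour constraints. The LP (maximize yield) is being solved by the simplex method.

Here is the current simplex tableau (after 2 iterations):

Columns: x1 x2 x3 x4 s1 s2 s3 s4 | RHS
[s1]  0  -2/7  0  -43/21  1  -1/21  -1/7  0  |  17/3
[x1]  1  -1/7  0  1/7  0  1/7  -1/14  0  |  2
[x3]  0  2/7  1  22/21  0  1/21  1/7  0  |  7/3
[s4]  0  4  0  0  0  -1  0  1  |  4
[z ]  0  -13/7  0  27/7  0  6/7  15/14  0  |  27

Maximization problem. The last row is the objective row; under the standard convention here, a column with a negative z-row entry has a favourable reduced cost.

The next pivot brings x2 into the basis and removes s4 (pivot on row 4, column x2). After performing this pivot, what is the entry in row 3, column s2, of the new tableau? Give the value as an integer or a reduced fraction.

5/42

Pivot element is row 4, column x2: 4.
Normalize row 4: new (row 4, s2) = (-1)/4 = -1/4.
row 3 ← row 3 − (2/7)·(new row 4): 1/21 − (2/7)·(-1/4) = 5/42.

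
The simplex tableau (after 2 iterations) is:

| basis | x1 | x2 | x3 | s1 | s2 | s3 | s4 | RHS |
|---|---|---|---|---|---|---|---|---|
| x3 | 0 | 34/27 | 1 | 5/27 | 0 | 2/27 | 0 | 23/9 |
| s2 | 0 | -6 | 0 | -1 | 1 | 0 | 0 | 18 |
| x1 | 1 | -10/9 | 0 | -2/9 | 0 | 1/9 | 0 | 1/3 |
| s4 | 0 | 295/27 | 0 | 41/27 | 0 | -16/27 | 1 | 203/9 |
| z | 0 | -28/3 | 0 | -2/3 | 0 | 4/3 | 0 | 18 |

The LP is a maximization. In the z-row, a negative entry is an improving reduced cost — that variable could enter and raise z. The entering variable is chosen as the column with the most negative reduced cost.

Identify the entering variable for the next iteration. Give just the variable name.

x2

Objective-row coefficients: x1: 0, x2: -28/3, x3: 0, s1: -2/3, s2: 0, s3: 4/3, s4: 0.
The most negative is -28/3 in column x2, so x2 enters.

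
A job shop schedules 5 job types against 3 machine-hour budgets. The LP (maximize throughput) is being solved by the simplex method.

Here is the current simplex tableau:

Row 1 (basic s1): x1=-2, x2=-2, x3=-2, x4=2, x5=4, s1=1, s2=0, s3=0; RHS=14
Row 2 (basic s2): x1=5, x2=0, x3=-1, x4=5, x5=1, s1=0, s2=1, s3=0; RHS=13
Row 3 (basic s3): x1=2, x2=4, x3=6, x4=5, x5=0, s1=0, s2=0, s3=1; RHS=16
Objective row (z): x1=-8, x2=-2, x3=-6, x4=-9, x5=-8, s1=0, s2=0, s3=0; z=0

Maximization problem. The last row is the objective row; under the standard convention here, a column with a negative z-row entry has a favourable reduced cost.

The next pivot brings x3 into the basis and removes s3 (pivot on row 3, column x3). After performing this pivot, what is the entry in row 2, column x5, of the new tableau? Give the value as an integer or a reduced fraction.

Pivot element is row 3, column x3: 6.
Normalize row 3: new (row 3, x5) = 0/6 = 0.
row 2 ← row 2 − (-1)·(new row 3): 1 − (-1)·0 = 1.

1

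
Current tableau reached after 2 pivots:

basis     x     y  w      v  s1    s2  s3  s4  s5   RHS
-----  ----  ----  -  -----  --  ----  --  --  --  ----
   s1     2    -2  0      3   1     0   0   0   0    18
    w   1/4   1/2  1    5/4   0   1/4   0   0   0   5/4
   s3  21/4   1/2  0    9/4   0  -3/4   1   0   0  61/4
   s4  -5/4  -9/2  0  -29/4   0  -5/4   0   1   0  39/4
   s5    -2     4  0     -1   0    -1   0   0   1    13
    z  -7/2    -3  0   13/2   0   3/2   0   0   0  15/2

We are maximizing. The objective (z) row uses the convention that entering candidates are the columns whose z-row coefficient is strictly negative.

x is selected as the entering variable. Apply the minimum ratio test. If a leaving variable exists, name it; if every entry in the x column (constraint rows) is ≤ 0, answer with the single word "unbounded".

Ratios: row 1 (s1): 18/2 = 9; row 2 (w): (5/4)/(1/4) = 5; row 3 (s3): (61/4)/(21/4) = 61/21; row 4 (s4): entry -5/4 ≤ 0, skip; row 5 (s5): entry -2 ≤ 0, skip.
Minimum ratio is in the s3 row, so s3 leaves.

s3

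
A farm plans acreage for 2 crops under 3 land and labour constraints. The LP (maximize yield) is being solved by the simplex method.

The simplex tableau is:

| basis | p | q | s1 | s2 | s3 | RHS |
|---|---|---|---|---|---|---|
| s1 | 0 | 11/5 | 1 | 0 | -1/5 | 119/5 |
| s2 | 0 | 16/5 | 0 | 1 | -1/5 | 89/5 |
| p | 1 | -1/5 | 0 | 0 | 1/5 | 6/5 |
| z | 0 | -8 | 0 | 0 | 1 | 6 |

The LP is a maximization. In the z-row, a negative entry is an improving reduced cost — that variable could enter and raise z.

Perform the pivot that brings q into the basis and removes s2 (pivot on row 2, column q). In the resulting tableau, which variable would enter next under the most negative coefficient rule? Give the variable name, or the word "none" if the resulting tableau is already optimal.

none

Pivot element 16/5. New z-row = old z-row − (-8)·(row 2/(16/5)).
Updated z-row coefficients: p: 0, q: 0, s1: 0, s2: 5/2, s3: 1/2.
No coefficient is strictly negative; the tableau after this pivot is optimal.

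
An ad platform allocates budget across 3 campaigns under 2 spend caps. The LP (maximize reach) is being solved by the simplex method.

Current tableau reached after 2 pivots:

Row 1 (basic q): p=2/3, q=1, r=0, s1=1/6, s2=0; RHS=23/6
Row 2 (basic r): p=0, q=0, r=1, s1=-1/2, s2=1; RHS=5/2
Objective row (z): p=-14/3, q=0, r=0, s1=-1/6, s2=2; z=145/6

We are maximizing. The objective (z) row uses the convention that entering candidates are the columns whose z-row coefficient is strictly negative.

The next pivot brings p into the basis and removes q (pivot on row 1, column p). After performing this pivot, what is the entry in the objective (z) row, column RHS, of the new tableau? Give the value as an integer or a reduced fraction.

51

Pivot element is row 1, column p: 2/3.
Normalize row 1: new (row 1, RHS) = (23/6)/(2/3) = 23/4.
z-row ← z-row − (-14/3)·(new row 1): 145/6 − (-14/3)·(23/4) = 51.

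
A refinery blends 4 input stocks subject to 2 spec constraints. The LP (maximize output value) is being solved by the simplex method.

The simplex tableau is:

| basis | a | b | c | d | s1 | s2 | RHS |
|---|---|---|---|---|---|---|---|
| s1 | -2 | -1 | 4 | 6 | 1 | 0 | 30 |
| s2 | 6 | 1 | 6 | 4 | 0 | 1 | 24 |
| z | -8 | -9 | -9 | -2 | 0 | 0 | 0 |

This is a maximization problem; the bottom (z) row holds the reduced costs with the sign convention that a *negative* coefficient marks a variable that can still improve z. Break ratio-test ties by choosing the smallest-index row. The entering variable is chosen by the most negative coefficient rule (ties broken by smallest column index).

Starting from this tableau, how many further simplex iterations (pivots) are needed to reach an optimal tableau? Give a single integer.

pivot: b in, s2 out → z = 216
No improving column remains; optimal.

1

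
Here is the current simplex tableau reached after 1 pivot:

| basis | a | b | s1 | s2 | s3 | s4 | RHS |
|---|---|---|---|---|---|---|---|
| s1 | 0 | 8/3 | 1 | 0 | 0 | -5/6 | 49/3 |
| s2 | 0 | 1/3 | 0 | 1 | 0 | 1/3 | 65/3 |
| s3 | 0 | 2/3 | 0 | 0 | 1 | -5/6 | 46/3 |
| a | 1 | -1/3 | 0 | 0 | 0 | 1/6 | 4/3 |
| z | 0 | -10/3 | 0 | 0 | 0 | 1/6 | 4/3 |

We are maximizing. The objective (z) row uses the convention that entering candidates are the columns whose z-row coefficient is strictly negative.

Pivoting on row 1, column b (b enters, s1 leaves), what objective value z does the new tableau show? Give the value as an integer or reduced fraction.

87/4

Minimum ratio for b: (49/3)/(8/3) = 49/8.
z changes by −(z-row coeff of b)·ratio = −(-10/3)·(49/8) = 245/12.
New z = 4/3 + (245/12) = 87/4.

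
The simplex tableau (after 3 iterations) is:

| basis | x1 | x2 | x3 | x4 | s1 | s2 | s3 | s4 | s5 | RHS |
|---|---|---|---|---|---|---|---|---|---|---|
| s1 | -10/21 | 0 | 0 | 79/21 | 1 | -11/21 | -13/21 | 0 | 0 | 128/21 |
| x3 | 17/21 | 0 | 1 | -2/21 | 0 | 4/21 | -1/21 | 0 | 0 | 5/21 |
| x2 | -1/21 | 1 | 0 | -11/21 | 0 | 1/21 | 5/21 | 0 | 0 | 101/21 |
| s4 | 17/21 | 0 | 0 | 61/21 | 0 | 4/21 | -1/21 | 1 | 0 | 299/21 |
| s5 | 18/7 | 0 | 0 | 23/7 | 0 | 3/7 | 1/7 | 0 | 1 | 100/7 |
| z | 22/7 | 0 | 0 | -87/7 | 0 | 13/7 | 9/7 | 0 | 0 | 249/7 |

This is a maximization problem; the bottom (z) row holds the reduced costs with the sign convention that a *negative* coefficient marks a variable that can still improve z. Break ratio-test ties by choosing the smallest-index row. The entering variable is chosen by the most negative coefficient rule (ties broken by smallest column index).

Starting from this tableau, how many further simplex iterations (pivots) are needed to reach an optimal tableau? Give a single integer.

2

pivot: x4 in, s1 out → z = 4401/79
pivot: s3 in, s5 out → z = 197/3
No improving column remains; optimal.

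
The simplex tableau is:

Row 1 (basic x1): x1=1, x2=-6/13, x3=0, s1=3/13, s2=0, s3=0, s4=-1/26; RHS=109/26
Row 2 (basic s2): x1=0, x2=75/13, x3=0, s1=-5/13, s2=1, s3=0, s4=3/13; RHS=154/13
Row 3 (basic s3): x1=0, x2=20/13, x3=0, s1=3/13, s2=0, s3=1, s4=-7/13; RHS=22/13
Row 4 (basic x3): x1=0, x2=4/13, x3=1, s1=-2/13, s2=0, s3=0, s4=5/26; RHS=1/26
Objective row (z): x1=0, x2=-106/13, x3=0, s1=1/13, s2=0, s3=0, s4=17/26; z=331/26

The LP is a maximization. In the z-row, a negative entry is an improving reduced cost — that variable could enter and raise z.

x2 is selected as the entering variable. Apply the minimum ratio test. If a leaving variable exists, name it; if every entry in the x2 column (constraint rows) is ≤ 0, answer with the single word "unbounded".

Ratios: row 1 (x1): entry -6/13 ≤ 0, skip; row 2 (s2): (154/13)/(75/13) = 154/75; row 3 (s3): (22/13)/(20/13) = 11/10; row 4 (x3): (1/26)/(4/13) = 1/8.
Minimum ratio is in the x3 row, so x3 leaves.

x3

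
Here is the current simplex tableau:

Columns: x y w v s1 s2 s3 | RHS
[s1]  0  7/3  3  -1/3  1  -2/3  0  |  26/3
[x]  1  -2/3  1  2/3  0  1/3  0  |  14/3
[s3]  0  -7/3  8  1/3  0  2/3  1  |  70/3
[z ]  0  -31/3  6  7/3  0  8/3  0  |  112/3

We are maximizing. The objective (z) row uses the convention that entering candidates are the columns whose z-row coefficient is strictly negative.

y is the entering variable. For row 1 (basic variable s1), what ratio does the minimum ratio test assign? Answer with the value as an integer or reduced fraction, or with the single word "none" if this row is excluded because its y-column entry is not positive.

Ratio = RHS / (y entry) = (26/3) / (7/3) = 26/7.

26/7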